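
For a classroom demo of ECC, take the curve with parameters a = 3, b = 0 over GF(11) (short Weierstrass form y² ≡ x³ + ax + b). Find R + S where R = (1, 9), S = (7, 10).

(1, 9) + (7, 10). λ = (10 - 9)/(7 - 1) ≡ 1/6 mod 11. 6⁻¹ ≡ 2 (mod 11) since 6·2 = 12 ≡ 1, so λ ≡ 2.
  x = λ² - 1 - 7 = 4 - 8 ≡ 7; y = λ·(1 - 7) - 9 ≡ 1. → (7, 1)

(7, 1)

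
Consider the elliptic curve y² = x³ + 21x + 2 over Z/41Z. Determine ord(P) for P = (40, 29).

2P: tangent at (40, 29): λ = (3·40² + 21)/(2·29) ≡ 24/17. 17⁻¹ ≡ 29 (mod 41), so λ ≡ 24·29 ≡ 40.
  x = λ² - 40 - 40 = 1600 - 80 ≡ 3; y = λ·(40 - 3) - 29 ≡ 16. → (3, 16)
3P: (3, 16) + (40, 29). λ = (29 - 16)/(40 - 3) ≡ 13/37 mod 41. 37⁻¹ ≡ 10 (mod 41), so λ ≡ 7.
  x = λ² - 3 - 40 = 49 - 43 ≡ 6; y = λ·(3 - 6) - 16 ≡ 4. → (6, 4)
4P: (6, 4) + (40, 29). λ = (29 - 4)/(40 - 6) ≡ 25/34 mod 41. 34⁻¹ ≡ 35 (mod 41) since 34·35 = 1190 ≡ 1, so λ ≡ 14.
  x = λ² - 6 - 40 = 196 - 46 ≡ 27; y = λ·(6 - 27) - 4 ≡ 30. → (27, 30)
5P: (27, 30) + (40, 29). λ = (29 - 30)/(40 - 27) ≡ 40/13 mod 41. 13⁻¹ ≡ 19 (mod 41) since 13·19 = 247 ≡ 1, so λ ≡ 22.
  x = λ² - 27 - 40 = 484 - 67 ≡ 7; y = λ·(27 - 7) - 30 ≡ 0. → (7, 0)
6P: (7, 0) + (40, 29). λ = (29 - 0)/(40 - 7) ≡ 29/33 mod 41. 33⁻¹ ≡ 5 (mod 41) since 33·5 = 165 ≡ 1, so λ ≡ 22.
  x = λ² - 7 - 40 = 484 - 47 ≡ 27; y = λ·(7 - 27) - 0 ≡ 11. → (27, 11)
7P: (27, 11) + (40, 29). λ = (29 - 11)/(40 - 27) ≡ 18/13 mod 41. 13⁻¹ ≡ 19 (mod 41), so λ ≡ 14.
  x = λ² - 27 - 40 = 196 - 67 ≡ 6; y = λ·(27 - 6) - 11 ≡ 37. → (6, 37)
8P: (6, 37) + (40, 29). λ = (29 - 37)/(40 - 6) ≡ 33/34 mod 41. 34⁻¹ ≡ 35 (mod 41) since 34·35 = 1190 ≡ 1, so λ ≡ 7.
  x = λ² - 6 - 40 = 49 - 46 ≡ 3; y = λ·(6 - 3) - 37 ≡ 25. → (3, 25)
9P: (3, 25) + (40, 29). λ = (29 - 25)/(40 - 3) ≡ 4/37 mod 41. 37⁻¹ ≡ 10 (mod 41), so λ ≡ 40.
  x = λ² - 3 - 40 = 1600 - 43 ≡ 40; y = λ·(3 - 40) - 25 ≡ 12. → (40, 12)
10P: (40, 12) + (40, 29): same x and y₁ ≡ -y₂, so the sum is the point at infinity.
10P = the point at infinity, so the order is 10.

10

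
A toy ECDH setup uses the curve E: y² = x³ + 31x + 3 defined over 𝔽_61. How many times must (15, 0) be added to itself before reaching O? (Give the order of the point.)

2

2P: (15, 0) + (15, 0): same x and y₁ ≡ -y₂, so the sum is O.
2P = O, so the order is 2.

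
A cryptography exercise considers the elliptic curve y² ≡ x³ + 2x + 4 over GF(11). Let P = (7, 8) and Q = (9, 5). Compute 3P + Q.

(6, 1)

First 3P:
Repeated addition: build up to 3P.
2P: tangent at (7, 8): λ = (3·7² + 2)/(2·8) ≡ 6/5. 5⁻¹ ≡ 9 (mod 11), so λ ≡ 6·9 ≡ 10.
  x = λ² - 7 - 7 = 100 - 14 ≡ 9; y = λ·(7 - 9) - 8 ≡ 5. → (9, 5)
3P: (9, 5) + (7, 8). λ = (8 - 5)/(7 - 9) ≡ 3/9 mod 11. 9⁻¹ ≡ 5 (mod 11) since 9·5 = 45 ≡ 1, so λ ≡ 4.
  x = λ² - 9 - 7 = 16 - 16 ≡ 0; y = λ·(9 - 0) - 5 ≡ 9. → (0, 9)
3P = (0, 9).
Finally 3P + Q:
(0, 9) + (9, 5). λ = (5 - 9)/(9 - 0) ≡ 7/9 mod 11. 9⁻¹ ≡ 5 (mod 11), so λ ≡ 2.
  x = λ² - 0 - 9 = 4 - 9 ≡ 6; y = λ·(0 - 6) - 9 ≡ 1. → (6, 1)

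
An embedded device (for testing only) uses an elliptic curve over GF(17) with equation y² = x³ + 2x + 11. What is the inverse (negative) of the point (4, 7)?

(4, 10)

-(4, 7) = (4, -7 mod 17) = (4, 10).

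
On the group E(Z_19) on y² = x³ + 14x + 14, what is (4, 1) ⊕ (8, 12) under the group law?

(11, 13)

(4, 1) + (8, 12). λ = (12 - 1)/(8 - 4) ≡ 11/4 mod 19. 4⁻¹ ≡ 5 (mod 19), so λ ≡ 17.
  x = λ² - 4 - 8 = 289 - 12 ≡ 11; y = λ·(4 - 11) - 1 ≡ 13. → (11, 13)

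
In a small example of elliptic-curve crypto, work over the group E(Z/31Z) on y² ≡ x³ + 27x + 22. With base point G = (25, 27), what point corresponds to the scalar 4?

Double-and-add on 4 = (100)₂. Start with G = (25, 27) for the leading 1-bit.
double: tangent at (25, 27): λ = (3·25² + 27)/(2·27) ≡ 11/23. 23⁻¹ ≡ 27 (mod 31), so λ ≡ 11·27 ≡ 18.
  x = λ² - 25 - 25 = 324 - 50 ≡ 26; y = λ·(25 - 26) - 27 ≡ 17. → (26, 17)
double: tangent at (26, 17): λ = (3·26² + 27)/(2·17) ≡ 9/3. 3⁻¹ ≡ 21 (mod 31), so λ ≡ 9·21 ≡ 3.
  x = λ² - 26 - 26 = 9 - 52 ≡ 19; y = λ·(26 - 19) - 17 ≡ 4. → (19, 4)

(19, 4)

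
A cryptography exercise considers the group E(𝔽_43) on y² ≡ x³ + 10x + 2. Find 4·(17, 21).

Write P = (17, 21).
Repeated addition: build up to 4P.
2P: tangent at (17, 21): λ = (3·17² + 10)/(2·21) ≡ 17/42. 42⁻¹ ≡ 42 (mod 43), so λ ≡ 17·42 ≡ 26.
  x = λ² - 17 - 17 = 676 - 34 ≡ 40; y = λ·(17 - 40) - 21 ≡ 26. → (40, 26)
3P: (40, 26) + (17, 21). λ = (21 - 26)/(17 - 40) ≡ 38/20 mod 43. 20⁻¹ ≡ 28 (mod 43), so λ ≡ 32.
  x = λ² - 40 - 17 = 1024 - 57 ≡ 21; y = λ·(40 - 21) - 26 ≡ 23. → (21, 23)
4P: (21, 23) + (17, 21). λ = (21 - 23)/(17 - 21) ≡ 41/39 mod 43. 39⁻¹ ≡ 32 (mod 43), so λ ≡ 22.
  x = λ² - 21 - 17 = 484 - 38 ≡ 16; y = λ·(21 - 16) - 23 ≡ 1. → (16, 1)

(16, 1)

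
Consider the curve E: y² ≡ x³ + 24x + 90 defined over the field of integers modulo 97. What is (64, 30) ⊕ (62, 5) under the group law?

(6, 16)

(64, 30) + (62, 5). λ = (5 - 30)/(62 - 64) ≡ 72/95 mod 97. 95⁻¹ ≡ 48 (mod 97) since 95·48 = 4560 ≡ 1, so λ ≡ 61.
  x = λ² - 64 - 62 = 3721 - 126 ≡ 6; y = λ·(64 - 6) - 30 ≡ 16. → (6, 16)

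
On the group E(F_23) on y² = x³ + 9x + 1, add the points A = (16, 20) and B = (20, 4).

(3, 20)

(16, 20) + (20, 4). λ = (4 - 20)/(20 - 16) ≡ 7/4 mod 23. 4⁻¹ ≡ 6 (mod 23), so λ ≡ 19.
  x = λ² - 16 - 20 = 361 - 36 ≡ 3; y = λ·(16 - 3) - 20 ≡ 20. → (3, 20)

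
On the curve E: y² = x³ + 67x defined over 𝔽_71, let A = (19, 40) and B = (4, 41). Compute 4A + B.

(8, 14)

First 4A:
Repeated addition: build up to 4A.
2A: tangent at (19, 40): λ = (3·19² + 67)/(2·40) ≡ 14/9. 9⁻¹ ≡ 8 (mod 71), so λ ≡ 14·8 ≡ 41.
  x = λ² - 19 - 19 = 1681 - 38 ≡ 10; y = λ·(19 - 10) - 40 ≡ 45. → (10, 45)
3A: (10, 45) + (19, 40). λ = (40 - 45)/(19 - 10) ≡ 66/9 mod 71. 9⁻¹ ≡ 8 (mod 71) since 9·8 = 72 ≡ 1, so λ ≡ 31.
  x = λ² - 10 - 19 = 961 - 29 ≡ 9; y = λ·(10 - 9) - 45 ≡ 57. → (9, 57)
4A: (9, 57) + (19, 40). λ = (40 - 57)/(19 - 9) ≡ 54/10 mod 71. 10⁻¹ ≡ 64 (mod 71), so λ ≡ 48.
  x = λ² - 9 - 19 = 2304 - 28 ≡ 4; y = λ·(9 - 4) - 57 ≡ 41. → (4, 41)
4A = (4, 41).
Finally 4A + B:
tangent at (4, 41): λ = (3·4² + 67)/(2·41) ≡ 44/11. 11⁻¹ ≡ 13 (mod 71), so λ ≡ 44·13 ≡ 4.
  x = λ² - 4 - 4 = 16 - 8 ≡ 8; y = λ·(4 - 8) - 41 ≡ 14. → (8, 14)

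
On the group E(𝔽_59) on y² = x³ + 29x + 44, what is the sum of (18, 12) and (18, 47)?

The two points share x = 18 and their y-coordinates satisfy 12 + 47 ≡ 0 (mod 59), so they are inverses. Their sum is O.

O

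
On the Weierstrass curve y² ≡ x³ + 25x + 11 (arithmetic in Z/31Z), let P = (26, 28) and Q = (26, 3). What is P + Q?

The two points share x = 26 and their y-coordinates satisfy 28 + 3 ≡ 0 (mod 31), so they are inverses. Their sum is O.

O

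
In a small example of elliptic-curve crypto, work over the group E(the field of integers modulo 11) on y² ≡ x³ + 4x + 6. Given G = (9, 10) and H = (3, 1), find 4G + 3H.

(7, 5)

First 4G:
Repeated addition: build up to 4G.
2G: tangent at (9, 10): λ = (3·9² + 4)/(2·10) ≡ 5/9. 9⁻¹ ≡ 5 (mod 11), so λ ≡ 5·5 ≡ 3.
  x = λ² - 9 - 9 = 9 - 18 ≡ 2; y = λ·(9 - 2) - 10 ≡ 0. → (2, 0)
3G: (2, 0) + (9, 10). λ = (10 - 0)/(9 - 2) ≡ 10/7 mod 11. 7⁻¹ ≡ 8 (mod 11), so λ ≡ 3.
  x = λ² - 2 - 9 = 9 - 11 ≡ 9; y = λ·(2 - 9) - 0 ≡ 1. → (9, 1)
4G: (9, 1) + (9, 10): same x and y₁ ≡ -y₂, so the sum is O.
4G = O.
Next 3H:
Repeated addition: build up to 3H.
2H: tangent at (3, 1): λ = (3·3² + 4)/(2·1) ≡ 9/2. 2⁻¹ ≡ 6 (mod 11) since 2·6 = 12 ≡ 1, so λ ≡ 9·6 ≡ 10.
  x = λ² - 3 - 3 = 100 - 6 ≡ 6; y = λ·(3 - 6) - 1 ≡ 2. → (6, 2)
3H: (6, 2) + (3, 1). λ = (1 - 2)/(3 - 6) ≡ 10/8 mod 11. 8⁻¹ ≡ 7 (mod 11), so λ ≡ 4.
  x = λ² - 6 - 3 = 16 - 9 ≡ 7; y = λ·(6 - 7) - 2 ≡ 5. → (7, 5)
3H = (7, 5).
Finally 4G + 3H:
O + (7, 5) = (7, 5) (identity).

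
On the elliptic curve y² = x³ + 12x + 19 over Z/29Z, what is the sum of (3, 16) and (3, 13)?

O

The two points share x = 3 and their y-coordinates satisfy 16 + 13 ≡ 0 (mod 29), so they are inverses. Their sum is O.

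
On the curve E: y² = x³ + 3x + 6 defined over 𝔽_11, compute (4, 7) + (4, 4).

O

The two points share x = 4 and their y-coordinates satisfy 7 + 4 ≡ 0 (mod 11), so they are inverses. Their sum is O.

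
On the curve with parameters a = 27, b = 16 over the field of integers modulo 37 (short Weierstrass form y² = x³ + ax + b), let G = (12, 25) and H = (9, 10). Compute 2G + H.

(11, 4)

First 2G:
Repeated addition: build up to 2G.
2G: tangent at (12, 25): λ = (3·12² + 27)/(2·25) ≡ 15/13. 13⁻¹ ≡ 20 (mod 37), so λ ≡ 15·20 ≡ 4.
  x = λ² - 12 - 12 = 16 - 24 ≡ 29; y = λ·(12 - 29) - 25 ≡ 18. → (29, 18)
2G = (29, 18).
Finally 2G + H:
(29, 18) + (9, 10). λ = (10 - 18)/(9 - 29) ≡ 29/17 mod 37. 17⁻¹ ≡ 24 (mod 37) since 17·24 = 408 ≡ 1, so λ ≡ 30.
  x = λ² - 29 - 9 = 900 - 38 ≡ 11; y = λ·(29 - 11) - 18 ≡ 4. → (11, 4)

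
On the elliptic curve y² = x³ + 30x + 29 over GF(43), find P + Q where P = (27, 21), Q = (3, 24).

(27, 21) + (3, 24). λ = (24 - 21)/(3 - 27) ≡ 3/19 mod 43. 19⁻¹ ≡ 34 (mod 43), so λ ≡ 16.
  x = λ² - 27 - 3 = 256 - 30 ≡ 11; y = λ·(27 - 11) - 21 ≡ 20. → (11, 20)

(11, 20)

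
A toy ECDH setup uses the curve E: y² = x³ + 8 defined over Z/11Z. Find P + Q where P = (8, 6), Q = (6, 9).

(2, 7)

(8, 6) + (6, 9). λ = (9 - 6)/(6 - 8) ≡ 3/9 mod 11. 9⁻¹ ≡ 5 (mod 11), so λ ≡ 4.
  x = λ² - 8 - 6 = 16 - 14 ≡ 2; y = λ·(8 - 2) - 6 ≡ 7. → (2, 7)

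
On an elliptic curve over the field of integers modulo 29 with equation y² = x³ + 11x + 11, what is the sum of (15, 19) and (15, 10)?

O

The two points share x = 15 and their y-coordinates satisfy 19 + 10 ≡ 0 (mod 29), so they are inverses. Their sum is O.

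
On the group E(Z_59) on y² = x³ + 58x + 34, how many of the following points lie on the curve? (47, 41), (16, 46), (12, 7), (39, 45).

2

(47, 41): 41² ≡ 29, rhs ≡ 29 → on.
(16, 46): 46² ≡ 51, rhs ≡ 43 → off.
(12, 7): 7² ≡ 49, rhs ≡ 39 → off.
(39, 45): 45² ≡ 19, rhs ≡ 19 → on.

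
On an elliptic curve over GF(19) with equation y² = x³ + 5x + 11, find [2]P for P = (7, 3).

tangent at (7, 3): λ = (3·7² + 5)/(2·3) ≡ 0/6. 6⁻¹ ≡ 16 (mod 19), so λ ≡ 0·16 ≡ 0.
  x = λ² - 7 - 7 = 0 - 14 ≡ 5; y = λ·(7 - 5) - 3 ≡ 16. → (5, 16)

(5, 16)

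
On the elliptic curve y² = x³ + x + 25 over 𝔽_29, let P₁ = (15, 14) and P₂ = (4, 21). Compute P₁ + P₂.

(14, 17)

(15, 14) + (4, 21). λ = (21 - 14)/(4 - 15) ≡ 7/18 mod 29. 18⁻¹ ≡ 21 (mod 29), so λ ≡ 2.
  x = λ² - 15 - 4 = 4 - 19 ≡ 14; y = λ·(15 - 14) - 14 ≡ 17. → (14, 17)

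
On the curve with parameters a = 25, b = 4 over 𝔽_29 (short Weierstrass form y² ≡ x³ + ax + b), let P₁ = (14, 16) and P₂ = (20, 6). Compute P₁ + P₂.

(14, 16) + (20, 6). λ = (6 - 16)/(20 - 14) ≡ 19/6 mod 29. 6⁻¹ ≡ 5 (mod 29), so λ ≡ 8.
  x = λ² - 14 - 20 = 64 - 34 ≡ 1; y = λ·(14 - 1) - 16 ≡ 1. → (1, 1)

(1, 1)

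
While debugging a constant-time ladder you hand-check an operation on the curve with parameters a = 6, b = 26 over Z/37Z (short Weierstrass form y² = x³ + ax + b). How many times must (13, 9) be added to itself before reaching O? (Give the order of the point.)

8

2P: tangent at (13, 9): λ = (3·13² + 6)/(2·9) ≡ 32/18. 18⁻¹ ≡ 35 (mod 37) since 18·35 = 630 ≡ 1, so λ ≡ 32·35 ≡ 10.
  x = λ² - 13 - 13 = 100 - 26 ≡ 0; y = λ·(13 - 0) - 9 ≡ 10. → (0, 10)
3P: (0, 10) + (13, 9). λ = (9 - 10)/(13 - 0) ≡ 36/13 mod 37. 13⁻¹ ≡ 20 (mod 37) since 13·20 = 260 ≡ 1, so λ ≡ 17.
  x = λ² - 0 - 13 = 289 - 13 ≡ 17; y = λ·(0 - 17) - 10 ≡ 34. → (17, 34)
4P: (17, 34) + (13, 9). λ = (9 - 34)/(13 - 17) ≡ 12/33 mod 37. 33⁻¹ ≡ 9 (mod 37) since 33·9 = 297 ≡ 1, so λ ≡ 34.
  x = λ² - 17 - 13 = 1156 - 30 ≡ 16; y = λ·(17 - 16) - 34 ≡ 0. → (16, 0)
5P: (16, 0) + (13, 9). λ = (9 - 0)/(13 - 16) ≡ 9/34 mod 37. 34⁻¹ ≡ 12 (mod 37) since 34·12 = 408 ≡ 1, so λ ≡ 34.
  x = λ² - 16 - 13 = 1156 - 29 ≡ 17; y = λ·(16 - 17) - 0 ≡ 3. → (17, 3)
6P: (17, 3) + (13, 9). λ = (9 - 3)/(13 - 17) ≡ 6/33 mod 37. 33⁻¹ ≡ 9 (mod 37), so λ ≡ 17.
  x = λ² - 17 - 13 = 289 - 30 ≡ 0; y = λ·(17 - 0) - 3 ≡ 27. → (0, 27)
7P: (0, 27) + (13, 9). λ = (9 - 27)/(13 - 0) ≡ 19/13 mod 37. 13⁻¹ ≡ 20 (mod 37), so λ ≡ 10.
  x = λ² - 0 - 13 = 100 - 13 ≡ 13; y = λ·(0 - 13) - 27 ≡ 28. → (13, 28)
8P: (13, 28) + (13, 9): same x and y₁ ≡ -y₂, so the sum is O.
8P = O, so the order is 8.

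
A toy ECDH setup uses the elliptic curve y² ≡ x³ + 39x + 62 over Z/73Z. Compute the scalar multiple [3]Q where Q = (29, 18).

(2, 41)

Repeated addition: build up to 3Q.
2Q: tangent at (29, 18): λ = (3·29² + 39)/(2·18) ≡ 7/36. 36⁻¹ ≡ 71 (mod 73), so λ ≡ 7·71 ≡ 59.
  x = λ² - 29 - 29 = 3481 - 58 ≡ 65; y = λ·(29 - 65) - 18 ≡ 48. → (65, 48)
3Q: (65, 48) + (29, 18). λ = (18 - 48)/(29 - 65) ≡ 43/37 mod 73. 37⁻¹ ≡ 2 (mod 73) since 37·2 = 74 ≡ 1, so λ ≡ 13.
  x = λ² - 65 - 29 = 169 - 94 ≡ 2; y = λ·(65 - 2) - 48 ≡ 41. → (2, 41)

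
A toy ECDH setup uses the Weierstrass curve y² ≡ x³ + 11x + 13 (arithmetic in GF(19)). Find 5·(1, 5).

(12, 7)

Write Q = (1, 5).
Double-and-add on 5 = (101)₂. Start with Q = (1, 5) for the leading 1-bit.
double: tangent at (1, 5): λ = (3·1² + 11)/(2·5) ≡ 14/10. 10⁻¹ ≡ 2 (mod 19) since 10·2 = 20 ≡ 1, so λ ≡ 14·2 ≡ 9.
  x = λ² - 1 - 1 = 81 - 2 ≡ 3; y = λ·(1 - 3) - 5 ≡ 15. → (3, 15)
double: tangent at (3, 15): λ = (3·3² + 11)/(2·15) ≡ 0/11. 11⁻¹ ≡ 7 (mod 19), so λ ≡ 0·7 ≡ 0.
  x = λ² - 3 - 3 = 0 - 6 ≡ 13; y = λ·(3 - 13) - 15 ≡ 4. → (13, 4)
add Q: (13, 4) + (1, 5). λ = (5 - 4)/(1 - 13) ≡ 1/7 mod 19. 7⁻¹ ≡ 11 (mod 19) since 7·11 = 77 ≡ 1, so λ ≡ 11.
  x = λ² - 13 - 1 = 121 - 14 ≡ 12; y = λ·(13 - 12) - 4 ≡ 7. → (12, 7)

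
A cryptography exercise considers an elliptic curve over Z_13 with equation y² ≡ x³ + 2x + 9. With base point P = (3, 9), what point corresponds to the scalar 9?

Repeated addition: build up to 9P.
2P: tangent at (3, 9): λ = (3·3² + 2)/(2·9) ≡ 3/5. 5⁻¹ ≡ 8 (mod 13), so λ ≡ 3·8 ≡ 11.
  x = λ² - 3 - 3 = 121 - 6 ≡ 11; y = λ·(3 - 11) - 9 ≡ 7. → (11, 7)
3P: (11, 7) + (3, 9). λ = (9 - 7)/(3 - 11) ≡ 2/5 mod 13. 5⁻¹ ≡ 8 (mod 13) since 5·8 = 40 ≡ 1, so λ ≡ 3.
  x = λ² - 11 - 3 = 9 - 14 ≡ 8; y = λ·(11 - 8) - 7 ≡ 2. → (8, 2)
4P: (8, 2) + (3, 9). λ = (9 - 2)/(3 - 8) ≡ 7/8 mod 13. 8⁻¹ ≡ 5 (mod 13), so λ ≡ 9.
  x = λ² - 8 - 3 = 81 - 11 ≡ 5; y = λ·(8 - 5) - 2 ≡ 12. → (5, 12)
5P: (5, 12) + (3, 9). λ = (9 - 12)/(3 - 5) ≡ 10/11 mod 13. 11⁻¹ ≡ 6 (mod 13), so λ ≡ 8.
  x = λ² - 5 - 3 = 64 - 8 ≡ 4; y = λ·(5 - 4) - 12 ≡ 9. → (4, 9)
6P: (4, 9) + (3, 9). λ = (9 - 9)/(3 - 4) ≡ 0/12 mod 13. 12⁻¹ ≡ 12 (mod 13) since 12·12 = 144 ≡ 1, so λ ≡ 0.
  x = λ² - 4 - 3 = 0 - 7 ≡ 6; y = λ·(4 - 6) - 9 ≡ 4. → (6, 4)
7P: (6, 4) + (3, 9). λ = (9 - 4)/(3 - 6) ≡ 5/10 mod 13. 10⁻¹ ≡ 4 (mod 13), so λ ≡ 7.
  x = λ² - 6 - 3 = 49 - 9 ≡ 1; y = λ·(6 - 1) - 4 ≡ 5. → (1, 5)
8P: (1, 5) + (3, 9). λ = (9 - 5)/(3 - 1) ≡ 4/2 mod 13. 2⁻¹ ≡ 7 (mod 13), so λ ≡ 2.
  x = λ² - 1 - 3 = 4 - 4 ≡ 0; y = λ·(1 - 0) - 5 ≡ 10. → (0, 10)
9P: (0, 10) + (3, 9). λ = (9 - 10)/(3 - 0) ≡ 12/3 mod 13. 3⁻¹ ≡ 9 (mod 13), so λ ≡ 4.
  x = λ² - 0 - 3 = 16 - 3 ≡ 0; y = λ·(0 - 0) - 10 ≡ 3. → (0, 3)

(0, 3)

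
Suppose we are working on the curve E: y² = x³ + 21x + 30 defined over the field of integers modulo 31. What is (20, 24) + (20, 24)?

(24, 6)

tangent at (20, 24): λ = (3·20² + 21)/(2·24) ≡ 12/17. 17⁻¹ ≡ 11 (mod 31), so λ ≡ 12·11 ≡ 8.
  x = λ² - 20 - 20 = 64 - 40 ≡ 24; y = λ·(20 - 24) - 24 ≡ 6. → (24, 6)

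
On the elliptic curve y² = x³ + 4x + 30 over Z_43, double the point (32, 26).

tangent at (32, 26): λ = (3·32² + 4)/(2·26) ≡ 23/9. 9⁻¹ ≡ 24 (mod 43), so λ ≡ 23·24 ≡ 36.
  x = λ² - 32 - 32 = 1296 - 64 ≡ 28; y = λ·(32 - 28) - 26 ≡ 32. → (28, 32)

(28, 32)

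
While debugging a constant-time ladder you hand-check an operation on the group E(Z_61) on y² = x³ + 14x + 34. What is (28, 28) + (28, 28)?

(2, 3)

tangent at (28, 28): λ = (3·28² + 14)/(2·28) ≡ 48/56. 56⁻¹ ≡ 12 (mod 61) since 56·12 = 672 ≡ 1, so λ ≡ 48·12 ≡ 27.
  x = λ² - 28 - 28 = 729 - 56 ≡ 2; y = λ·(28 - 2) - 28 ≡ 3. → (2, 3)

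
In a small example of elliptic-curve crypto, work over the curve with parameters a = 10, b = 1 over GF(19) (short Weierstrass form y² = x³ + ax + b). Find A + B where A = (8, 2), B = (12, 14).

(8, 2) + (12, 14). λ = (14 - 2)/(12 - 8) ≡ 12/4 mod 19. 4⁻¹ ≡ 5 (mod 19) since 4·5 = 20 ≡ 1, so λ ≡ 3.
  x = λ² - 8 - 12 = 9 - 20 ≡ 8; y = λ·(8 - 8) - 2 ≡ 17. → (8, 17)

(8, 17)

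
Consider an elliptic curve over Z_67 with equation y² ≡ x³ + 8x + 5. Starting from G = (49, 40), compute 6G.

(32, 20)

Double-and-add on 6 = (110)₂. Start with G = (49, 40) for the leading 1-bit.
double: tangent at (49, 40): λ = (3·49² + 8)/(2·40) ≡ 42/13. 13⁻¹ ≡ 31 (mod 67) since 13·31 = 403 ≡ 1, so λ ≡ 42·31 ≡ 29.
  x = λ² - 49 - 49 = 841 - 98 ≡ 6; y = λ·(49 - 6) - 40 ≡ 1. → (6, 1)
add G: (6, 1) + (49, 40). λ = (40 - 1)/(49 - 6) ≡ 39/43 mod 67. 43⁻¹ ≡ 53 (mod 67) since 43·53 = 2279 ≡ 1, so λ ≡ 57.
  x = λ² - 6 - 49 = 3249 - 55 ≡ 45; y = λ·(6 - 45) - 1 ≡ 54. → (45, 54)
double: tangent at (45, 54): λ = (3·45² + 8)/(2·54) ≡ 53/41. 41⁻¹ ≡ 18 (mod 67), so λ ≡ 53·18 ≡ 16.
  x = λ² - 45 - 45 = 256 - 90 ≡ 32; y = λ·(45 - 32) - 54 ≡ 20. → (32, 20)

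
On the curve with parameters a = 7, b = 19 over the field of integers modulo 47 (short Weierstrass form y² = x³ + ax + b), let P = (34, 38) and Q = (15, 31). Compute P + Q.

(1, 36)

(34, 38) + (15, 31). λ = (31 - 38)/(15 - 34) ≡ 40/28 mod 47. 28⁻¹ ≡ 42 (mod 47) since 28·42 = 1176 ≡ 1, so λ ≡ 35.
  x = λ² - 34 - 15 = 1225 - 49 ≡ 1; y = λ·(34 - 1) - 38 ≡ 36. → (1, 36)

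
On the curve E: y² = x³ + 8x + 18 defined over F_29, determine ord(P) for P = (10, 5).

2P: tangent at (10, 5): λ = (3·10² + 8)/(2·5) ≡ 18/10. 10⁻¹ ≡ 3 (mod 29), so λ ≡ 18·3 ≡ 25.
  x = λ² - 10 - 10 = 625 - 20 ≡ 25; y = λ·(10 - 25) - 5 ≡ 26. → (25, 26)
3P: (25, 26) + (10, 5). λ = (5 - 26)/(10 - 25) ≡ 8/14 mod 29. 14⁻¹ ≡ 27 (mod 29), so λ ≡ 13.
  x = λ² - 25 - 10 = 169 - 35 ≡ 18; y = λ·(25 - 18) - 26 ≡ 7. → (18, 7)
4P: (18, 7) + (10, 5). λ = (5 - 7)/(10 - 18) ≡ 27/21 mod 29. 21⁻¹ ≡ 18 (mod 29) since 21·18 = 378 ≡ 1, so λ ≡ 22.
  x = λ² - 18 - 10 = 484 - 28 ≡ 21; y = λ·(18 - 21) - 7 ≡ 14. → (21, 14)
5P: (21, 14) + (10, 5). λ = (5 - 14)/(10 - 21) ≡ 20/18 mod 29. 18⁻¹ ≡ 21 (mod 29) since 18·21 = 378 ≡ 1, so λ ≡ 14.
  x = λ² - 21 - 10 = 196 - 31 ≡ 20; y = λ·(21 - 20) - 14 ≡ 0. → (20, 0)
6P: (20, 0) + (10, 5). λ = (5 - 0)/(10 - 20) ≡ 5/19 mod 29. 19⁻¹ ≡ 26 (mod 29) since 19·26 = 494 ≡ 1, so λ ≡ 14.
  x = λ² - 20 - 10 = 196 - 30 ≡ 21; y = λ·(20 - 21) - 0 ≡ 15. → (21, 15)
7P: (21, 15) + (10, 5). λ = (5 - 15)/(10 - 21) ≡ 19/18 mod 29. 18⁻¹ ≡ 21 (mod 29) since 18·21 = 378 ≡ 1, so λ ≡ 22.
  x = λ² - 21 - 10 = 484 - 31 ≡ 18; y = λ·(21 - 18) - 15 ≡ 22. → (18, 22)
8P: (18, 22) + (10, 5). λ = (5 - 22)/(10 - 18) ≡ 12/21 mod 29. 21⁻¹ ≡ 18 (mod 29) since 21·18 = 378 ≡ 1, so λ ≡ 13.
  x = λ² - 18 - 10 = 169 - 28 ≡ 25; y = λ·(18 - 25) - 22 ≡ 3. → (25, 3)
9P: (25, 3) + (10, 5). λ = (5 - 3)/(10 - 25) ≡ 2/14 mod 29. 14⁻¹ ≡ 27 (mod 29) since 14·27 = 378 ≡ 1, so λ ≡ 25.
  x = λ² - 25 - 10 = 625 - 35 ≡ 10; y = λ·(25 - 10) - 3 ≡ 24. → (10, 24)
10P: (10, 24) + (10, 5): same x and y₁ ≡ -y₂, so the sum is O.
10P = O, so the order is 10.

10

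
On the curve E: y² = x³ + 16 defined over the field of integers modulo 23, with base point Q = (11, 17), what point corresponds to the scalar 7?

(5, 16)

Repeated addition: build up to 7Q.
2Q: tangent at (11, 17): λ = (3·11² + 0)/(2·17) ≡ 18/11. 11⁻¹ ≡ 21 (mod 23), so λ ≡ 18·21 ≡ 10.
  x = λ² - 11 - 11 = 100 - 22 ≡ 9; y = λ·(11 - 9) - 17 ≡ 3. → (9, 3)
3Q: (9, 3) + (11, 17). λ = (17 - 3)/(11 - 9) ≡ 14/2 mod 23. 2⁻¹ ≡ 12 (mod 23), so λ ≡ 7.
  x = λ² - 9 - 11 = 49 - 20 ≡ 6; y = λ·(9 - 6) - 3 ≡ 18. → (6, 18)
4Q: (6, 18) + (11, 17). λ = (17 - 18)/(11 - 6) ≡ 22/5 mod 23. 5⁻¹ ≡ 14 (mod 23), so λ ≡ 9.
  x = λ² - 6 - 11 = 81 - 17 ≡ 18; y = λ·(6 - 18) - 18 ≡ 12. → (18, 12)
5Q: (18, 12) + (11, 17). λ = (17 - 12)/(11 - 18) ≡ 5/16 mod 23. 16⁻¹ ≡ 13 (mod 23) since 16·13 = 208 ≡ 1, so λ ≡ 19.
  x = λ² - 18 - 11 = 361 - 29 ≡ 10; y = λ·(18 - 10) - 12 ≡ 2. → (10, 2)
6Q: (10, 2) + (11, 17). λ = (17 - 2)/(11 - 10) ≡ 15/1 mod 23. 1⁻¹ ≡ 1 (mod 23), so λ ≡ 15.
  x = λ² - 10 - 11 = 225 - 21 ≡ 20; y = λ·(10 - 20) - 2 ≡ 9. → (20, 9)
7Q: (20, 9) + (11, 17). λ = (17 - 9)/(11 - 20) ≡ 8/14 mod 23. 14⁻¹ ≡ 5 (mod 23), so λ ≡ 17.
  x = λ² - 20 - 11 = 289 - 31 ≡ 5; y = λ·(20 - 5) - 9 ≡ 16. → (5, 16)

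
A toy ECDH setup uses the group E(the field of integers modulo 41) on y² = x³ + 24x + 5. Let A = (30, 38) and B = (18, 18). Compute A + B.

(14, 16)

(30, 38) + (18, 18). λ = (18 - 38)/(18 - 30) ≡ 21/29 mod 41. 29⁻¹ ≡ 17 (mod 41), so λ ≡ 29.
  x = λ² - 30 - 18 = 841 - 48 ≡ 14; y = λ·(30 - 14) - 38 ≡ 16. → (14, 16)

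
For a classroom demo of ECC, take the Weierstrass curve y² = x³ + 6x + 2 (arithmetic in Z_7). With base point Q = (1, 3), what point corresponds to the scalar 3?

(6, 3)

Repeated addition: build up to 3Q.
2Q: tangent at (1, 3): λ = (3·1² + 6)/(2·3) ≡ 2/6. 6⁻¹ ≡ 6 (mod 7) since 6·6 = 36 ≡ 1, so λ ≡ 2·6 ≡ 5.
  x = λ² - 1 - 1 = 25 - 2 ≡ 2; y = λ·(1 - 2) - 3 ≡ 6. → (2, 6)
3Q: (2, 6) + (1, 3). λ = (3 - 6)/(1 - 2) ≡ 4/6 mod 7. 6⁻¹ ≡ 6 (mod 7), so λ ≡ 3.
  x = λ² - 2 - 1 = 9 - 3 ≡ 6; y = λ·(2 - 6) - 6 ≡ 3. → (6, 3)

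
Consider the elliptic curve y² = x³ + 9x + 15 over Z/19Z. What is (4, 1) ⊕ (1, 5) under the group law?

(4, 1) + (1, 5). λ = (5 - 1)/(1 - 4) ≡ 4/16 mod 19. 16⁻¹ ≡ 6 (mod 19), so λ ≡ 5.
  x = λ² - 4 - 1 = 25 - 5 ≡ 1; y = λ·(4 - 1) - 1 ≡ 14. → (1, 14)

(1, 14)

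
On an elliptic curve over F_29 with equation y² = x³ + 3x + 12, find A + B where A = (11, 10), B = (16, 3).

(26, 11)

(11, 10) + (16, 3). λ = (3 - 10)/(16 - 11) ≡ 22/5 mod 29. 5⁻¹ ≡ 6 (mod 29), so λ ≡ 16.
  x = λ² - 11 - 16 = 256 - 27 ≡ 26; y = λ·(11 - 26) - 10 ≡ 11. → (26, 11)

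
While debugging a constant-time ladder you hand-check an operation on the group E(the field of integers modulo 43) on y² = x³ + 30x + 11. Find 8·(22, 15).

Write P = (22, 15).
Repeated addition: build up to 8P.
2P: tangent at (22, 15): λ = (3·22² + 30)/(2·15) ≡ 20/30. 30⁻¹ ≡ 33 (mod 43) since 30·33 = 990 ≡ 1, so λ ≡ 20·33 ≡ 15.
  x = λ² - 22 - 22 = 225 - 44 ≡ 9; y = λ·(22 - 9) - 15 ≡ 8. → (9, 8)
3P: (9, 8) + (22, 15). λ = (15 - 8)/(22 - 9) ≡ 7/13 mod 43. 13⁻¹ ≡ 10 (mod 43), so λ ≡ 27.
  x = λ² - 9 - 22 = 729 - 31 ≡ 10; y = λ·(9 - 10) - 8 ≡ 8. → (10, 8)
4P: (10, 8) + (22, 15). λ = (15 - 8)/(22 - 10) ≡ 7/12 mod 43. 12⁻¹ ≡ 18 (mod 43), so λ ≡ 40.
  x = λ² - 10 - 22 = 1600 - 32 ≡ 20; y = λ·(10 - 20) - 8 ≡ 22. → (20, 22)
5P: (20, 22) + (22, 15). λ = (15 - 22)/(22 - 20) ≡ 36/2 mod 43. 2⁻¹ ≡ 22 (mod 43) since 2·22 = 44 ≡ 1, so λ ≡ 18.
  x = λ² - 20 - 22 = 324 - 42 ≡ 24; y = λ·(20 - 24) - 22 ≡ 35. → (24, 35)
6P: (24, 35) + (22, 15). λ = (15 - 35)/(22 - 24) ≡ 23/41 mod 43. 41⁻¹ ≡ 21 (mod 43) since 41·21 = 861 ≡ 1, so λ ≡ 10.
  x = λ² - 24 - 22 = 100 - 46 ≡ 11; y = λ·(24 - 11) - 35 ≡ 9. → (11, 9)
7P: (11, 9) + (22, 15). λ = (15 - 9)/(22 - 11) ≡ 6/11 mod 43. 11⁻¹ ≡ 4 (mod 43), so λ ≡ 24.
  x = λ² - 11 - 22 = 576 - 33 ≡ 27; y = λ·(11 - 27) - 9 ≡ 37. → (27, 37)
8P: (27, 37) + (22, 15). λ = (15 - 37)/(22 - 27) ≡ 21/38 mod 43. 38⁻¹ ≡ 17 (mod 43), so λ ≡ 13.
  x = λ² - 27 - 22 = 169 - 49 ≡ 34; y = λ·(27 - 34) - 37 ≡ 1. → (34, 1)

(34, 1)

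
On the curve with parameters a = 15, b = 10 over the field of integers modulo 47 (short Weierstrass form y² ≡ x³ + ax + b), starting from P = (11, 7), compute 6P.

Double-and-add on 6 = (110)₂. Start with P = (11, 7) for the leading 1-bit.
double: tangent at (11, 7): λ = (3·11² + 15)/(2·7) ≡ 2/14. 14⁻¹ ≡ 37 (mod 47), so λ ≡ 2·37 ≡ 27.
  x = λ² - 11 - 11 = 729 - 22 ≡ 2; y = λ·(11 - 2) - 7 ≡ 1. → (2, 1)
add P: (2, 1) + (11, 7). λ = (7 - 1)/(11 - 2) ≡ 6/9 mod 47. 9⁻¹ ≡ 21 (mod 47), so λ ≡ 32.
  x = λ² - 2 - 11 = 1024 - 13 ≡ 24; y = λ·(2 - 24) - 1 ≡ 0. → (24, 0)
double: (24, 0) + (24, 0): same x and y₁ ≡ -y₂, so the sum is ∞.

O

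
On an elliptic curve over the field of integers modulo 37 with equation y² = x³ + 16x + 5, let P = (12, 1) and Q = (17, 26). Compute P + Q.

(12, 1) + (17, 26). λ = (26 - 1)/(17 - 12) ≡ 25/5 mod 37. 5⁻¹ ≡ 15 (mod 37) since 5·15 = 75 ≡ 1, so λ ≡ 5.
  x = λ² - 12 - 17 = 25 - 29 ≡ 33; y = λ·(12 - 33) - 1 ≡ 5. → (33, 5)

(33, 5)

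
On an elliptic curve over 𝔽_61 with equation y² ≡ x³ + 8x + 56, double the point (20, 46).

tangent at (20, 46): λ = (3·20² + 8)/(2·46) ≡ 49/31. 31⁻¹ ≡ 2 (mod 61) since 31·2 = 62 ≡ 1, so λ ≡ 49·2 ≡ 37.
  x = λ² - 20 - 20 = 1369 - 40 ≡ 48; y = λ·(20 - 48) - 46 ≡ 16. → (48, 16)

(48, 16)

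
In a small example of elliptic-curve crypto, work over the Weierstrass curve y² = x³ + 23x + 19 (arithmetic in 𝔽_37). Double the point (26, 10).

(33, 14)

tangent at (26, 10): λ = (3·26² + 23)/(2·10) ≡ 16/20. 20⁻¹ ≡ 13 (mod 37), so λ ≡ 16·13 ≡ 23.
  x = λ² - 26 - 26 = 529 - 52 ≡ 33; y = λ·(26 - 33) - 10 ≡ 14. → (33, 14)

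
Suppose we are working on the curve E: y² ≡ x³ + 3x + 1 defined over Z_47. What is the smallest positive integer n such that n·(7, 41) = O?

12

2P: tangent at (7, 41): λ = (3·7² + 3)/(2·41) ≡ 9/35. 35⁻¹ ≡ 43 (mod 47) since 35·43 = 1505 ≡ 1, so λ ≡ 9·43 ≡ 11.
  x = λ² - 7 - 7 = 121 - 14 ≡ 13; y = λ·(7 - 13) - 41 ≡ 34. → (13, 34)
3P: (13, 34) + (7, 41). λ = (41 - 34)/(7 - 13) ≡ 7/41 mod 47. 41⁻¹ ≡ 39 (mod 47), so λ ≡ 38.
  x = λ² - 13 - 7 = 1444 - 20 ≡ 14; y = λ·(13 - 14) - 34 ≡ 22. → (14, 22)
4P: (14, 22) + (7, 41). λ = (41 - 22)/(7 - 14) ≡ 19/40 mod 47. 40⁻¹ ≡ 20 (mod 47) since 40·20 = 800 ≡ 1, so λ ≡ 4.
  x = λ² - 14 - 7 = 16 - 21 ≡ 42; y = λ·(14 - 42) - 22 ≡ 7. → (42, 7)
5P: (42, 7) + (7, 41). λ = (41 - 7)/(7 - 42) ≡ 34/12 mod 47. 12⁻¹ ≡ 4 (mod 47) since 12·4 = 48 ≡ 1, so λ ≡ 42.
  x = λ² - 42 - 7 = 1764 - 49 ≡ 23; y = λ·(42 - 23) - 7 ≡ 39. → (23, 39)
6P: (23, 39) + (7, 41). λ = (41 - 39)/(7 - 23) ≡ 2/31 mod 47. 31⁻¹ ≡ 44 (mod 47) since 31·44 = 1364 ≡ 1, so λ ≡ 41.
  x = λ² - 23 - 7 = 1681 - 30 ≡ 6; y = λ·(23 - 6) - 39 ≡ 0. → (6, 0)
7P: (6, 0) + (7, 41). λ = (41 - 0)/(7 - 6) ≡ 41/1 mod 47. 1⁻¹ ≡ 1 (mod 47) since 1·1 = 1 ≡ 1, so λ ≡ 41.
  x = λ² - 6 - 7 = 1681 - 13 ≡ 23; y = λ·(6 - 23) - 0 ≡ 8. → (23, 8)
8P: (23, 8) + (7, 41). λ = (41 - 8)/(7 - 23) ≡ 33/31 mod 47. 31⁻¹ ≡ 44 (mod 47), so λ ≡ 42.
  x = λ² - 23 - 7 = 1764 - 30 ≡ 42; y = λ·(23 - 42) - 8 ≡ 40. → (42, 40)
9P: (42, 40) + (7, 41). λ = (41 - 40)/(7 - 42) ≡ 1/12 mod 47. 12⁻¹ ≡ 4 (mod 47), so λ ≡ 4.
  x = λ² - 42 - 7 = 16 - 49 ≡ 14; y = λ·(42 - 14) - 40 ≡ 25. → (14, 25)
10P: (14, 25) + (7, 41). λ = (41 - 25)/(7 - 14) ≡ 16/40 mod 47. 40⁻¹ ≡ 20 (mod 47), so λ ≡ 38.
  x = λ² - 14 - 7 = 1444 - 21 ≡ 13; y = λ·(14 - 13) - 25 ≡ 13. → (13, 13)
11P: (13, 13) + (7, 41). λ = (41 - 13)/(7 - 13) ≡ 28/41 mod 47. 41⁻¹ ≡ 39 (mod 47), so λ ≡ 11.
  x = λ² - 13 - 7 = 121 - 20 ≡ 7; y = λ·(13 - 7) - 13 ≡ 6. → (7, 6)
12P: (7, 6) + (7, 41): same x and y₁ ≡ -y₂, so the sum is O.
12P = O, so the order is 12.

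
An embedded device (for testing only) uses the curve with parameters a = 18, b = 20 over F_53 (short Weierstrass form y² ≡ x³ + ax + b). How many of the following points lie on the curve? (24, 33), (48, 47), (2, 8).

1

(24, 33): 33² ≡ 29, rhs ≡ 19 → off.
(48, 47): 47² ≡ 36, rhs ≡ 17 → off.
(2, 8): 8² ≡ 11, rhs ≡ 11 → on.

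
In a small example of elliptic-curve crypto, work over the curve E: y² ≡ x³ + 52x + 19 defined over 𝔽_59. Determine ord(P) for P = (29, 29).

3

2P: tangent at (29, 29): λ = (3·29² + 52)/(2·29) ≡ 38/58. 58⁻¹ ≡ 58 (mod 59), so λ ≡ 38·58 ≡ 21.
  x = λ² - 29 - 29 = 441 - 58 ≡ 29; y = λ·(29 - 29) - 29 ≡ 30. → (29, 30)
3P: (29, 30) + (29, 29): same x and y₁ ≡ -y₂, so the sum is O.
3P = O, so the order is 3.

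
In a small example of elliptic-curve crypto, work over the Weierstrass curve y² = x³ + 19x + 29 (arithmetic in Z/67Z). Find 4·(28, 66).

(46, 33)

Write P = (28, 66).
Repeated addition: build up to 4P.
2P: tangent at (28, 66): λ = (3·28² + 19)/(2·66) ≡ 26/65. 65⁻¹ ≡ 33 (mod 67) since 65·33 = 2145 ≡ 1, so λ ≡ 26·33 ≡ 54.
  x = λ² - 28 - 28 = 2916 - 56 ≡ 46; y = λ·(28 - 46) - 66 ≡ 34. → (46, 34)
3P: (46, 34) + (28, 66). λ = (66 - 34)/(28 - 46) ≡ 32/49 mod 67. 49⁻¹ ≡ 26 (mod 67), so λ ≡ 28.
  x = λ² - 46 - 28 = 784 - 74 ≡ 40; y = λ·(46 - 40) - 34 ≡ 0. → (40, 0)
4P: (40, 0) + (28, 66). λ = (66 - 0)/(28 - 40) ≡ 66/55 mod 67. 55⁻¹ ≡ 39 (mod 67) since 55·39 = 2145 ≡ 1, so λ ≡ 28.
  x = λ² - 40 - 28 = 784 - 68 ≡ 46; y = λ·(40 - 46) - 0 ≡ 33. → (46, 33)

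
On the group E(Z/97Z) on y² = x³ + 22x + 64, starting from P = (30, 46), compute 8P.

(67, 7)

Double-and-add on 8 = (1000)₂. Start with P = (30, 46) for the leading 1-bit.
double: tangent at (30, 46): λ = (3·30² + 22)/(2·46) ≡ 6/92. 92⁻¹ ≡ 58 (mod 97), so λ ≡ 6·58 ≡ 57.
  x = λ² - 30 - 30 = 3249 - 60 ≡ 85; y = λ·(30 - 85) - 46 ≡ 20. → (85, 20)
double: tangent at (85, 20): λ = (3·85² + 22)/(2·20) ≡ 66/40. 40⁻¹ ≡ 17 (mod 97) since 40·17 = 680 ≡ 1, so λ ≡ 66·17 ≡ 55.
  x = λ² - 85 - 85 = 3025 - 170 ≡ 42; y = λ·(85 - 42) - 20 ≡ 17. → (42, 17)
double: tangent at (42, 17): λ = (3·42² + 22)/(2·17) ≡ 76/34. 34⁻¹ ≡ 20 (mod 97), so λ ≡ 76·20 ≡ 65.
  x = λ² - 42 - 42 = 4225 - 84 ≡ 67; y = λ·(42 - 67) - 17 ≡ 7. → (67, 7)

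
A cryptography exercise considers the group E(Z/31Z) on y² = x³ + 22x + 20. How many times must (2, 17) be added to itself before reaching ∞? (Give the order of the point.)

10

2P: tangent at (2, 17): λ = (3·2² + 22)/(2·17) ≡ 3/3. 3⁻¹ ≡ 21 (mod 31), so λ ≡ 3·21 ≡ 1.
  x = λ² - 2 - 2 = 1 - 4 ≡ 28; y = λ·(2 - 28) - 17 ≡ 19. → (28, 19)
3P: (28, 19) + (2, 17). λ = (17 - 19)/(2 - 28) ≡ 29/5 mod 31. 5⁻¹ ≡ 25 (mod 31) since 5·25 = 125 ≡ 1, so λ ≡ 12.
  x = λ² - 28 - 2 = 144 - 30 ≡ 21; y = λ·(28 - 21) - 19 ≡ 3. → (21, 3)
4P: (21, 3) + (2, 17). λ = (17 - 3)/(2 - 21) ≡ 14/12 mod 31. 12⁻¹ ≡ 13 (mod 31) since 12·13 = 156 ≡ 1, so λ ≡ 27.
  x = λ² - 21 - 2 = 729 - 23 ≡ 24; y = λ·(21 - 24) - 3 ≡ 9. → (24, 9)
5P: (24, 9) + (2, 17). λ = (17 - 9)/(2 - 24) ≡ 8/9 mod 31. 9⁻¹ ≡ 7 (mod 31), so λ ≡ 25.
  x = λ² - 24 - 2 = 625 - 26 ≡ 10; y = λ·(24 - 10) - 9 ≡ 0. → (10, 0)
6P: (10, 0) + (2, 17). λ = (17 - 0)/(2 - 10) ≡ 17/23 mod 31. 23⁻¹ ≡ 27 (mod 31) since 23·27 = 621 ≡ 1, so λ ≡ 25.
  x = λ² - 10 - 2 = 625 - 12 ≡ 24; y = λ·(10 - 24) - 0 ≡ 22. → (24, 22)
7P: (24, 22) + (2, 17). λ = (17 - 22)/(2 - 24) ≡ 26/9 mod 31. 9⁻¹ ≡ 7 (mod 31) since 9·7 = 63 ≡ 1, so λ ≡ 27.
  x = λ² - 24 - 2 = 729 - 26 ≡ 21; y = λ·(24 - 21) - 22 ≡ 28. → (21, 28)
8P: (21, 28) + (2, 17). λ = (17 - 28)/(2 - 21) ≡ 20/12 mod 31. 12⁻¹ ≡ 13 (mod 31), so λ ≡ 12.
  x = λ² - 21 - 2 = 144 - 23 ≡ 28; y = λ·(21 - 28) - 28 ≡ 12. → (28, 12)
9P: (28, 12) + (2, 17). λ = (17 - 12)/(2 - 28) ≡ 5/5 mod 31. 5⁻¹ ≡ 25 (mod 31) since 5·25 = 125 ≡ 1, so λ ≡ 1.
  x = λ² - 28 - 2 = 1 - 30 ≡ 2; y = λ·(28 - 2) - 12 ≡ 14. → (2, 14)
10P: (2, 14) + (2, 17): same x and y₁ ≡ -y₂, so the sum is ∞.
10P = ∞, so the order is 10.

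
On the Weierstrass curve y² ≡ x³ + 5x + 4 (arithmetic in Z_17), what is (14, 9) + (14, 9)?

(10, 0)

tangent at (14, 9): λ = (3·14² + 5)/(2·9) ≡ 15/1. 1⁻¹ ≡ 1 (mod 17) since 1·1 = 1 ≡ 1, so λ ≡ 15·1 ≡ 15.
  x = λ² - 14 - 14 = 225 - 28 ≡ 10; y = λ·(14 - 10) - 9 ≡ 0. → (10, 0)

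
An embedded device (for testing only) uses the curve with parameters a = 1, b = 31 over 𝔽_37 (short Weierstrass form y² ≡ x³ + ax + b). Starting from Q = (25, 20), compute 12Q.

(17, 15)

Repeated addition: build up to 12Q.
2Q: tangent at (25, 20): λ = (3·25² + 1)/(2·20) ≡ 26/3. 3⁻¹ ≡ 25 (mod 37), so λ ≡ 26·25 ≡ 21.
  x = λ² - 25 - 25 = 441 - 50 ≡ 21; y = λ·(25 - 21) - 20 ≡ 27. → (21, 27)
3Q: (21, 27) + (25, 20). λ = (20 - 27)/(25 - 21) ≡ 30/4 mod 37. 4⁻¹ ≡ 28 (mod 37) since 4·28 = 112 ≡ 1, so λ ≡ 26.
  x = λ² - 21 - 25 = 676 - 46 ≡ 1; y = λ·(21 - 1) - 27 ≡ 12. → (1, 12)
4Q: (1, 12) + (25, 20). λ = (20 - 12)/(25 - 1) ≡ 8/24 mod 37. 24⁻¹ ≡ 17 (mod 37), so λ ≡ 25.
  x = λ² - 1 - 25 = 625 - 26 ≡ 7; y = λ·(1 - 7) - 12 ≡ 23. → (7, 23)
5Q: (7, 23) + (25, 20). λ = (20 - 23)/(25 - 7) ≡ 34/18 mod 37. 18⁻¹ ≡ 35 (mod 37), so λ ≡ 6.
  x = λ² - 7 - 25 = 36 - 32 ≡ 4; y = λ·(7 - 4) - 23 ≡ 32. → (4, 32)
6Q: (4, 32) + (25, 20). λ = (20 - 32)/(25 - 4) ≡ 25/21 mod 37. 21⁻¹ ≡ 30 (mod 37) since 21·30 = 630 ≡ 1, so λ ≡ 10.
  x = λ² - 4 - 25 = 100 - 29 ≡ 34; y = λ·(4 - 34) - 32 ≡ 1. → (34, 1)
7Q: (34, 1) + (25, 20). λ = (20 - 1)/(25 - 34) ≡ 19/28 mod 37. 28⁻¹ ≡ 4 (mod 37), so λ ≡ 2.
  x = λ² - 34 - 25 = 4 - 59 ≡ 19; y = λ·(34 - 19) - 1 ≡ 29. → (19, 29)
8Q: (19, 29) + (25, 20). λ = (20 - 29)/(25 - 19) ≡ 28/6 mod 37. 6⁻¹ ≡ 31 (mod 37), so λ ≡ 17.
  x = λ² - 19 - 25 = 289 - 44 ≡ 23; y = λ·(19 - 23) - 29 ≡ 14. → (23, 14)
9Q: (23, 14) + (25, 20). λ = (20 - 14)/(25 - 23) ≡ 6/2 mod 37. 2⁻¹ ≡ 19 (mod 37) since 2·19 = 38 ≡ 1, so λ ≡ 3.
  x = λ² - 23 - 25 = 9 - 48 ≡ 35; y = λ·(23 - 35) - 14 ≡ 24. → (35, 24)
10Q: (35, 24) + (25, 20). λ = (20 - 24)/(25 - 35) ≡ 33/27 mod 37. 27⁻¹ ≡ 11 (mod 37), so λ ≡ 30.
  x = λ² - 35 - 25 = 900 - 60 ≡ 26; y = λ·(35 - 26) - 24 ≡ 24. → (26, 24)
11Q: (26, 24) + (25, 20). λ = (20 - 24)/(25 - 26) ≡ 33/36 mod 37. 36⁻¹ ≡ 36 (mod 37) since 36·36 = 1296 ≡ 1, so λ ≡ 4.
  x = λ² - 26 - 25 = 16 - 51 ≡ 2; y = λ·(26 - 2) - 24 ≡ 35. → (2, 35)
12Q: (2, 35) + (25, 20). λ = (20 - 35)/(25 - 2) ≡ 22/23 mod 37. 23⁻¹ ≡ 29 (mod 37), so λ ≡ 9.
  x = λ² - 2 - 25 = 81 - 27 ≡ 17; y = λ·(2 - 17) - 35 ≡ 15. → (17, 15)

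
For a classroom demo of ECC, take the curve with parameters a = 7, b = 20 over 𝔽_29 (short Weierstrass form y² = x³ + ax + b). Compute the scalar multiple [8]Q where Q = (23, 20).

(4, 24)

Double-and-add on 8 = (1000)₂. Start with Q = (23, 20) for the leading 1-bit.
double: tangent at (23, 20): λ = (3·23² + 7)/(2·20) ≡ 28/11. 11⁻¹ ≡ 8 (mod 29) since 11·8 = 88 ≡ 1, so λ ≡ 28·8 ≡ 21.
  x = λ² - 23 - 23 = 441 - 46 ≡ 18; y = λ·(23 - 18) - 20 ≡ 27. → (18, 27)
double: tangent at (18, 27): λ = (3·18² + 7)/(2·27) ≡ 22/25. 25⁻¹ ≡ 7 (mod 29) since 25·7 = 175 ≡ 1, so λ ≡ 22·7 ≡ 9.
  x = λ² - 18 - 18 = 81 - 36 ≡ 16; y = λ·(18 - 16) - 27 ≡ 20. → (16, 20)
double: tangent at (16, 20): λ = (3·16² + 7)/(2·20) ≡ 21/11. 11⁻¹ ≡ 8 (mod 29) since 11·8 = 88 ≡ 1, so λ ≡ 21·8 ≡ 23.
  x = λ² - 16 - 16 = 529 - 32 ≡ 4; y = λ·(16 - 4) - 20 ≡ 24. → (4, 24)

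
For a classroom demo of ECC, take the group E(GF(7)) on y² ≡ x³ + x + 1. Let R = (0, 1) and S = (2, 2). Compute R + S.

(0, 1) + (2, 2). λ = (2 - 1)/(2 - 0) ≡ 1/2 mod 7. 2⁻¹ ≡ 4 (mod 7), so λ ≡ 4.
  x = λ² - 0 - 2 = 16 - 2 ≡ 0; y = λ·(0 - 0) - 1 ≡ 6. → (0, 6)

(0, 6)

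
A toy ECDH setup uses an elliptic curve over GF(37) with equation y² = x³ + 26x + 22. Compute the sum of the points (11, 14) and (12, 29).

(11, 14) + (12, 29). λ = (29 - 14)/(12 - 11) ≡ 15/1 mod 37. 1⁻¹ ≡ 1 (mod 37) since 1·1 = 1 ≡ 1, so λ ≡ 15.
  x = λ² - 11 - 12 = 225 - 23 ≡ 17; y = λ·(11 - 17) - 14 ≡ 7. → (17, 7)

(17, 7)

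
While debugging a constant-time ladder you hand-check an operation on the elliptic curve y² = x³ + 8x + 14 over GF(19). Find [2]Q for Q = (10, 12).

tangent at (10, 12): λ = (3·10² + 8)/(2·12) ≡ 4/5. 5⁻¹ ≡ 4 (mod 19), so λ ≡ 4·4 ≡ 16.
  x = λ² - 10 - 10 = 256 - 20 ≡ 8; y = λ·(10 - 8) - 12 ≡ 1. → (8, 1)

(8, 1)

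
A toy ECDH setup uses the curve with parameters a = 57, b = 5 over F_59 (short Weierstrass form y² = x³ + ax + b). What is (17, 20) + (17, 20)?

(40, 21)

tangent at (17, 20): λ = (3·17² + 57)/(2·20) ≡ 39/40. 40⁻¹ ≡ 31 (mod 59) since 40·31 = 1240 ≡ 1, so λ ≡ 39·31 ≡ 29.
  x = λ² - 17 - 17 = 841 - 34 ≡ 40; y = λ·(17 - 40) - 20 ≡ 21. → (40, 21)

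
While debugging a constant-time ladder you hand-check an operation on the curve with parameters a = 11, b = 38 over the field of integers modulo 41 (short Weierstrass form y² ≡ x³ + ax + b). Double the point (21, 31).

tangent at (21, 31): λ = (3·21² + 11)/(2·31) ≡ 22/21. 21⁻¹ ≡ 2 (mod 41), so λ ≡ 22·2 ≡ 3.
  x = λ² - 21 - 21 = 9 - 42 ≡ 8; y = λ·(21 - 8) - 31 ≡ 8. → (8, 8)

(8, 8)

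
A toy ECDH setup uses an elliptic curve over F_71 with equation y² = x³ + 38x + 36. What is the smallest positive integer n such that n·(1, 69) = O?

3

2P: tangent at (1, 69): λ = (3·1² + 38)/(2·69) ≡ 41/67. 67⁻¹ ≡ 53 (mod 71) since 67·53 = 3551 ≡ 1, so λ ≡ 41·53 ≡ 43.
  x = λ² - 1 - 1 = 1849 - 2 ≡ 1; y = λ·(1 - 1) - 69 ≡ 2. → (1, 2)
3P: (1, 2) + (1, 69): same x and y₁ ≡ -y₂, so the sum is O.
3P = O, so the order is 3.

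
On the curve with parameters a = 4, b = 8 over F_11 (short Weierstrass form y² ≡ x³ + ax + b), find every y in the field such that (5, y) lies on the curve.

none

x³ + 4x + 8 = 153 ≡ 10 (mod 11).
10 is a non-residue mod 11; no y exists.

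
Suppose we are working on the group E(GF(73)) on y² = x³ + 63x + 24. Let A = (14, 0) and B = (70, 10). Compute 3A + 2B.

First 3A:
Repeated addition: build up to 3A.
2A: (14, 0) + (14, 0): same x and y₁ ≡ -y₂, so the sum is O.
3A: O + (14, 0) = (14, 0) (identity).
3A = (14, 0).
Next 2B:
Repeated addition: build up to 2B.
2B: tangent at (70, 10): λ = (3·70² + 63)/(2·10) ≡ 17/20. 20⁻¹ ≡ 11 (mod 73), so λ ≡ 17·11 ≡ 41.
  x = λ² - 70 - 70 = 1681 - 140 ≡ 8; y = λ·(70 - 8) - 10 ≡ 50. → (8, 50)
2B = (8, 50).
Finally 3A + 2B:
(14, 0) + (8, 50). λ = (50 - 0)/(8 - 14) ≡ 50/67 mod 73. 67⁻¹ ≡ 12 (mod 73) since 67·12 = 804 ≡ 1, so λ ≡ 16.
  x = λ² - 14 - 8 = 256 - 22 ≡ 15; y = λ·(14 - 15) - 0 ≡ 57. → (15, 57)

(15, 57)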